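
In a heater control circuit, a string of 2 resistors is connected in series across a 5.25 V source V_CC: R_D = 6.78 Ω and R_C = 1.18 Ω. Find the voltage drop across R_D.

V ≈ 4.47 V

Total series resistance ΣR = 6.78 + 1.18 = 7.960 Ω.
V = V_CC · R/ΣR = 5.25 × 0.8518 = 4.472 V.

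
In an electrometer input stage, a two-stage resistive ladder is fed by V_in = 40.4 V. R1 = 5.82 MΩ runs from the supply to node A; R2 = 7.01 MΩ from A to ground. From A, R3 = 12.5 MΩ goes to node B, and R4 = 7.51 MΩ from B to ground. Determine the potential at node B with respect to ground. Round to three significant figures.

V_B ≈ 7.15 V

Node A sees R2 in parallel with the series input of stage 2, R3 + R4 = 20.01 MΩ.
Effective lower resistance at A: R2 ‖ 20.01 = 5.191 MΩ.
First divider: V_A = V_in · 5.191/(5.82 + 5.191) = 19.05 V.
Then the unloaded second divider: V_B = V_A × R4/(R3+R4) = 19.05 × 0.3753 = 7.148 V.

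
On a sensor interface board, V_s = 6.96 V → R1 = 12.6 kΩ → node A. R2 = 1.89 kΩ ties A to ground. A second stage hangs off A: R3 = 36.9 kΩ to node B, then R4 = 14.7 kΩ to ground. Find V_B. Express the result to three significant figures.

Looking into the second stage from A: R3 + R4 = 51.60 kΩ appears in parallel with R2.
R2 ‖ (R3+R4) = 1.823 kΩ.
First divider: V_A = V_s · 1.823/(12.6 + 1.823) = 0.8798 V.
Stage 2 is unloaded, so V_B = V_A · R4/(R3+R4) = 0.8798 × 14.7/51.60 = 0.2506 V.

V_B ≈ 0.251 V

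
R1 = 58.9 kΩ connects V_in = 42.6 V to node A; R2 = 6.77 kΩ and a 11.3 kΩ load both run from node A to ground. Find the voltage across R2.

V_out ≈ 2.86 V

The load sits in parallel with R2, giving an effective lower resistance R2' = R2·R_L/(R2+R_L) = 4.234 kΩ.
Voltage divider with the loaded lower leg: V_out = 42.6 × 4.234/(58.9 + 4.234) = 42.6 × 0.06706 = 2.857 V.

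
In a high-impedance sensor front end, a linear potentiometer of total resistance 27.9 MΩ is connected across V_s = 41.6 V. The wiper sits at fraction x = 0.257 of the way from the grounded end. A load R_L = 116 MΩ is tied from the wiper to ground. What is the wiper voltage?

Split the track: R_lower = x·R_p = 7.170 MΩ, R_upper = (1−x)·R_p = 20.73 MΩ.
Lower segment in parallel with the load: 7.170 ‖ 116 = 6.753 MΩ.
Then V_out = V_s · 6.753/(20.73 + 6.753) = 10.22 V.
(Unloaded: V_out = x·V_s = 10.7 V.)

V_out ≈ 10.2 V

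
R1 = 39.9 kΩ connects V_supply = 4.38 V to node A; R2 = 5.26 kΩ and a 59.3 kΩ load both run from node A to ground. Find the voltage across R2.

V_out ≈ 0.473 V

The load sits in parallel with R2, giving an effective lower resistance R2' = R2·R_L/(R2+R_L) = 4.831 kΩ.
Then V_out = V_supply · R2'/(R1 + R2') = 4.38 × 4.831/44.73 = 0.4731 V.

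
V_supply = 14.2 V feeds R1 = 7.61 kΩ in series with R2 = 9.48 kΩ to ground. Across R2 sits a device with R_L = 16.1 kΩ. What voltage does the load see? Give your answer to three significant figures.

R2 ‖ R_L = (9.48 × 16.1)/(9.48 + 16.1) = 5.967 kΩ.
Voltage divider with the loaded lower leg: V_out = 14.2 × 5.967/(7.61 + 5.967) = 14.2 × 0.4395 = 6.241 V.

V_out ≈ 6.24 V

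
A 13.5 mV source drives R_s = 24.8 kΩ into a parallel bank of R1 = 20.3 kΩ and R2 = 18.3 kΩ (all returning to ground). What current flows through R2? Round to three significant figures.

I ≈ 0.206 µA

Combine the parallel branches: R_p = (1/20.3 + 1/18.3)⁻¹ = 9.624 kΩ.
Node voltage V_A = V_in · R_p/(R_s + R_p) = 13.5 × 0.2796 = 3.774 mV.
Branch current I = V_A/R2 = 3.774/18.3 = 0.2062 µA.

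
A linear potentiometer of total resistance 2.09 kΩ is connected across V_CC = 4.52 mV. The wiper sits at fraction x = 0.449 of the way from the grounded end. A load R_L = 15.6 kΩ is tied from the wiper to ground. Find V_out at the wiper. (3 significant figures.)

V_out ≈ 1.96 mV

Lower segment x·R_p = 0.9384 kΩ; upper segment (1−x)·R_p = 1.152 kΩ.
R_L loads the lower segment: effective lower R = 0.8852 kΩ.
Loaded-divider output: V_out = 4.52 × 0.4346 = 1.964 mV.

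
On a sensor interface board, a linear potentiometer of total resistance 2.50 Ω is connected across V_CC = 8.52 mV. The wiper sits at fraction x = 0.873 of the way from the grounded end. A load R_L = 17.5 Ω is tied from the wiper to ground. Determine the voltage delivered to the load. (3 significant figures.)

V_out ≈ 7.32 mV

Lower segment x·R_p = 2.183 Ω; upper segment (1−x)·R_p = 0.3175 Ω.
R_L loads the lower segment: effective lower R = 1.940 Ω.
V_out = 8.52 × 1.940/(0.3175 + 1.940) = 7.322 mV.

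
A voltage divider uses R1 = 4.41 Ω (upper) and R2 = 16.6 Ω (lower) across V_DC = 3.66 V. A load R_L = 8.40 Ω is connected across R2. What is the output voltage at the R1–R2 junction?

R2 ‖ R_L = (16.6 × 8.40)/(16.6 + 8.40) = 5.578 Ω.
Then V_out = V_DC · R2'/(R1 + R2') = 3.66 × 5.578/9.988 = 2.044 V.

V_out ≈ 2.04 V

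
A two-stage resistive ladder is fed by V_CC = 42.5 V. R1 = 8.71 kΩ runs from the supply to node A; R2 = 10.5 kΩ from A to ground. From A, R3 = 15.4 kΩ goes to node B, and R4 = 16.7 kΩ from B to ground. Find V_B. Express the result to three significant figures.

Node A sees R2 in parallel with the series input of stage 2, R3 + R4 = 32.10 kΩ.
R2 ‖ (R3+R4) = 7.912 kΩ.
So V_A = 42.5 × 0.4760 = 20.23 V.
Then the unloaded second divider: V_B = V_A × R4/(R3+R4) = 20.23 × 0.5202 = 10.52 V.

V_B ≈ 10.5 V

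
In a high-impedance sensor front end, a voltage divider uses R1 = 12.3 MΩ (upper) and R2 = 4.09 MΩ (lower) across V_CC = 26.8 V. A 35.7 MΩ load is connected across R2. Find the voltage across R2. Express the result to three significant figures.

V_out ≈ 6.16 V

R2 ‖ R_L = (4.09 × 35.7)/(4.09 + 35.7) = 3.670 MΩ.
Voltage divider with the loaded lower leg: V_out = 26.8 × 3.670/(12.3 + 3.670) = 26.8 × 0.2298 = 6.158 V.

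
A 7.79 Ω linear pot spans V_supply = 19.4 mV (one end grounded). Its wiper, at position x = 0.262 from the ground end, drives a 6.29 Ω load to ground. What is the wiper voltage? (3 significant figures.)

V_out ≈ 4.10 mV

Split the track: R_lower = x·R_p = 2.041 Ω, R_upper = (1−x)·R_p = 5.749 Ω.
R_L loads the lower segment: effective lower R = 1.541 Ω.
V_out = 19.4 × 1.541/(5.749 + 1.541) = 4.101 mV.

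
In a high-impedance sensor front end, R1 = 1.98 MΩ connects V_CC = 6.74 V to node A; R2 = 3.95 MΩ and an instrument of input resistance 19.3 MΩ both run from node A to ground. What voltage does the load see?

R2 ‖ R_L = (3.95 × 19.3)/(3.95 + 19.3) = 3.279 MΩ.
Then V_out = V_CC · R2'/(R1 + R2') = 6.74 × 3.279/5.259 = 4.202 V.

V_out ≈ 4.20 V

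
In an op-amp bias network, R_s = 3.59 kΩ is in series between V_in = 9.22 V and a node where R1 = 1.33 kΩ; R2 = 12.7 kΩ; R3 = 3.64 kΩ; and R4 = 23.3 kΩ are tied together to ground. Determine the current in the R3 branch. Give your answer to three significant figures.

I ≈ 0.495 mA

Equivalent of the parallel group: R_p = 0.8709 kΩ.
Node voltage V_A = V_in · R_p/(R_s + R_p) = 9.22 × 0.1952 = 1.800 V.
Branch current I = V_A/R3 = 1.800/3.64 = 0.4945 mA.
(Equivalently: I_total = 2.067 mA, then current-divider fraction G_k/ΣG = 0.2393.)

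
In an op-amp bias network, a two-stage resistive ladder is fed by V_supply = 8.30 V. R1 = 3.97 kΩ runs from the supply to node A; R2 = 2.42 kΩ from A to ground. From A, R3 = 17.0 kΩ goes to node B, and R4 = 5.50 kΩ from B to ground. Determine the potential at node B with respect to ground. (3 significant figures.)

V_B ≈ 0.720 V

Looking into the second stage from A: R3 + R4 = 22.50 kΩ appears in parallel with R2.
R2 ‖ (R3+R4) = 2.185 kΩ.
First divider: V_A = V_supply · 2.185/(3.97 + 2.185) = 2.946 V.
Stage 2 is unloaded, so V_B = V_A · R4/(R3+R4) = 2.946 × 5.50/22.50 = 0.7202 V.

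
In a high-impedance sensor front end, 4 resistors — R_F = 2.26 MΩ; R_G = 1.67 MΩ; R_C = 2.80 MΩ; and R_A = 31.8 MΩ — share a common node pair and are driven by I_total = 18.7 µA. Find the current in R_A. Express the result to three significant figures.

I ≈ 0.411 µA

ΣG = 1/2.26 + 1/1.67 + 1/2.80 + 1/31.8 = 1.430.
Current divider: I(R_A) = I_total · G_k/ΣG = 18.7 × (0.03145/1.430) = 18.7 × 0.02199 = 0.4113 µA.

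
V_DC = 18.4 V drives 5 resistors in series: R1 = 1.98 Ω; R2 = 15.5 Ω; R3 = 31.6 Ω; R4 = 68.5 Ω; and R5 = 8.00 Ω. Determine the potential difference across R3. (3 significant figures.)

V ≈ 4.63 V

Total series resistance ΣR = 1.98 + 15.5 + 31.6 + 68.5 + 8.00 = 125.6 Ω.
V = V_DC · R/ΣR = 18.4 × 0.2516 = 4.630 V.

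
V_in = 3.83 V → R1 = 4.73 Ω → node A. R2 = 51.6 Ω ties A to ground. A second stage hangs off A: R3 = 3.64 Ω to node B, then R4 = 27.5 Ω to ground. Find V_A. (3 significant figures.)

Looking into the second stage from A: R3 + R4 = 31.14 Ω appears in parallel with R2.
Effective lower resistance at A: R2 ‖ 31.14 = 19.42 Ω.
So V_A = 3.83 × 0.8041 = 3.080 V.

V_A ≈ 3.08 V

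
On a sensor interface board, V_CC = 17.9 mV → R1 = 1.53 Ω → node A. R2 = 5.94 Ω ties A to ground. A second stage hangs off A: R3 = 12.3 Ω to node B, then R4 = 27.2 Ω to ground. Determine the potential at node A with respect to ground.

The second stage (R3 + R4 = 39.50 Ω) loads node A in parallel with R2.
R2 ‖ (R3+R4) = 5.164 Ω.
V_A = 17.9 × 5.164/(1.53 + 5.164) = 13.81 mV.

V_A ≈ 13.8 mV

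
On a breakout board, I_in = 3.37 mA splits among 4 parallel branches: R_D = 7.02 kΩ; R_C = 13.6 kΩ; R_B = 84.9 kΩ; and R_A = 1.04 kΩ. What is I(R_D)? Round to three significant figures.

I ≈ 0.404 mA

ΣG = 1/7.02 + 1/13.6 + 1/84.9 + 1/1.04 = 1.189.
R_D takes the fraction G_k/ΣG = 0.1425/1.189 = 0.1198, so I = 3.37 × 0.1198 = 0.4036 mA.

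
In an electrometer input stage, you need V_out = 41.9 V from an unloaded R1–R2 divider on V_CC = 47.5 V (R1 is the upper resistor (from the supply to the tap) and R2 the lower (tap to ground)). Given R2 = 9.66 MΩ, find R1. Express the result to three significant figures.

V_out/V_CC = R2/(R1+R2) = 0.8821.
Rearranging, R1 = R2·(1−k)/k = 9.66 × 0.1337 = 1.291 MΩ.

R1 ≈ 1.29 MΩ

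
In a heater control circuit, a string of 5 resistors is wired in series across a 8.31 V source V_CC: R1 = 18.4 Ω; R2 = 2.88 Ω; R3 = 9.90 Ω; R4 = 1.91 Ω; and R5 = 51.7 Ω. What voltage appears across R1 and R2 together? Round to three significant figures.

Series total: ΣR = 18.4 + 2.88 + 9.90 + 1.91 + 51.7 = 84.79 Ω.
R_{R1..R2} = 18.4 + 2.88 = 21.28 Ω.
V = V_CC · R/ΣR = 8.31 × 0.2510 = 2.086 V.

V ≈ 2.09 V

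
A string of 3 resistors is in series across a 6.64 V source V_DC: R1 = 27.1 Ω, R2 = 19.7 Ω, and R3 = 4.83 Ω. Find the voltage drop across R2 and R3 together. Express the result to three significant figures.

V ≈ 3.15 V

Total series resistance ΣR = 27.1 + 19.7 + 4.83 = 51.63 Ω.
R_{R2..R3} = 19.7 + 4.83 = 24.53 Ω.
V = V_DC · R/ΣR = 6.64 × 0.4751 = 3.155 V.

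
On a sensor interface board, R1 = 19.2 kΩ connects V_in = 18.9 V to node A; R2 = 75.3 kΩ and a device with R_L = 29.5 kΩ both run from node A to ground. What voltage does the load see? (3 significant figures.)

The load sits in parallel with R2, giving an effective lower resistance R2' = R2·R_L/(R2+R_L) = 21.20 kΩ.
Then V_out = V_in · R2'/(R1 + R2') = 18.9 × 21.20/40.40 = 9.917 V.

V_out ≈ 9.92 V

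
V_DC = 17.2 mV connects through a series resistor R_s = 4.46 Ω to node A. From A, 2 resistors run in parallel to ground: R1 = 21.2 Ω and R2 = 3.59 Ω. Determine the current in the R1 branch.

Equivalent of the parallel group: R_p = 3.070 Ω.
V_A = 17.2 × 3.070/7.530 = 7.013 mV.
Branch current I = V_A/R1 = 7.013/21.2 = 0.3308 mA.

I ≈ 0.331 mA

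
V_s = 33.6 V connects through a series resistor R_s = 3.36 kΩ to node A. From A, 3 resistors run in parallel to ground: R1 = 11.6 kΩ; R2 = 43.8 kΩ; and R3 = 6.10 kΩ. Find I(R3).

Parallel bank: R_p = 1/(1/11.6 + 1/43.8 + 1/6.10) = 3.663 kΩ.
V_A by voltage divider: V_A = 33.6 × 3.663/(3.36 + 3.663) = 17.53 V.
I(R3) = V_A / R3 = 17.53/6.10 = 2.873 mA.
(Check via current divider: I_total = 4.784 mA; share G_k/ΣG = 0.6006 → same result.)

I ≈ 2.87 mA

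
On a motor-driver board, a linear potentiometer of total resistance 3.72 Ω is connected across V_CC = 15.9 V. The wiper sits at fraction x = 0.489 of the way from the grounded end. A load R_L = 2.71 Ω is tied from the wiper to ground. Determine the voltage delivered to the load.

V_out ≈ 5.79 V

Split the track: R_lower = x·R_p = 1.819 Ω, R_upper = (1−x)·R_p = 1.901 Ω.
R_L loads the lower segment: effective lower R = 1.088 Ω.
V_out = 15.9 × 1.088/(1.901 + 1.088) = 5.789 V.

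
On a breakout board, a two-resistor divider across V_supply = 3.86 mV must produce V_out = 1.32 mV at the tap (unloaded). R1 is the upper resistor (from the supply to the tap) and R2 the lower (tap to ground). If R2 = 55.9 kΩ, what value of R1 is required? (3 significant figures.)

V_out/V_supply = R2/(R1+R2) = 0.3420.
So R1 = R2 · (V_supply/V_out − 1) = 55.9 × (3.86/1.32 − 1) = 55.9 × 1.924 = 107.6 kΩ.

R1 ≈ 108 kΩ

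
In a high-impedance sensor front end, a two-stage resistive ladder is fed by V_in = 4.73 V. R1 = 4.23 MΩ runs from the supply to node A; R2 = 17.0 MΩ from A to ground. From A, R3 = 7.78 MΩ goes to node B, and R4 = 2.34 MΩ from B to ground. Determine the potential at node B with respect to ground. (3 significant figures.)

V_B ≈ 0.656 V

Node A sees R2 in parallel with the series input of stage 2, R3 + R4 = 10.12 MΩ.
R2 ‖ (R3+R4) = 6.344 MΩ.
So V_A = 4.73 × 0.5999 = 2.838 V.
Stage 2 is unloaded, so V_B = V_A · R4/(R3+R4) = 2.838 × 2.34/10.12 = 0.6562 V.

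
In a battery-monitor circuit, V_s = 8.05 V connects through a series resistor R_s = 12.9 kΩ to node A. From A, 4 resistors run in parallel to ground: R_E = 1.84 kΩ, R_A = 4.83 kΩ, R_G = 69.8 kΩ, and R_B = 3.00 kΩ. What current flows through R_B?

I ≈ 0.177 mA

Parallel bank: R_p = 1/(1/1.84 + 1/4.83 + 1/69.8 + 1/3.00) = 0.9106 kΩ.
Node voltage V_A = V_s · R_p/(R_s + R_p) = 8.05 × 0.06593 = 0.5308 V.
Branch current I = V_A/R_B = 0.5308/3.00 = 0.1769 mA.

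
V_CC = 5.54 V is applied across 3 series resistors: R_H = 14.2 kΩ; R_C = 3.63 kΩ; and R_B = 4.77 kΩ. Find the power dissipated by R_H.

ΣR = 22.60 kΩ → I = 5.54/22.60 = 0.2451 mA.
V(R_H) = I·R = 3.481 V; P = V·I = 3.481 × 0.2451 = 0.8533 mW.

P ≈ 0.853 mW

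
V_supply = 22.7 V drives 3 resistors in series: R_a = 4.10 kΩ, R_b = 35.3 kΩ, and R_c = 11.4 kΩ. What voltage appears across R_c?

Series total: ΣR = 4.10 + 35.3 + 11.4 = 50.80 kΩ.
Voltage divider: V = V_supply · (11.40 / 50.80) = 22.7 × 0.2244 = 5.094 V.

V ≈ 5.09 V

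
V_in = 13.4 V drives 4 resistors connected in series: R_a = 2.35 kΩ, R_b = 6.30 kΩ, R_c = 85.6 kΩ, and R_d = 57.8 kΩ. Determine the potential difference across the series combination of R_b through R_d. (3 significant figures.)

V ≈ 13.2 V

Total series resistance ΣR = 2.35 + 6.30 + 85.6 + 57.8 = 152.0 kΩ.
R_{R_b..R_d} = 6.30 + 85.6 + 57.8 = 149.7 kΩ.
Voltage divider: V = V_in · (149.7 / 152.0) = 13.4 × 0.9845 = 13.19 V.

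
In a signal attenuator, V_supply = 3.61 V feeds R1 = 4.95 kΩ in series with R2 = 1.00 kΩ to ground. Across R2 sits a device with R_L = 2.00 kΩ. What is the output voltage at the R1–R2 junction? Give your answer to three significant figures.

V_out ≈ 0.428 V

The load sits in parallel with R2, giving an effective lower resistance R2' = R2·R_L/(R2+R_L) = 0.6667 kΩ.
Then V_out = V_supply · R2'/(R1 + R2') = 3.61 × 0.6667/5.617 = 0.4285 V.
(Unloaded it would be 0.607 V; the load pulls it down.)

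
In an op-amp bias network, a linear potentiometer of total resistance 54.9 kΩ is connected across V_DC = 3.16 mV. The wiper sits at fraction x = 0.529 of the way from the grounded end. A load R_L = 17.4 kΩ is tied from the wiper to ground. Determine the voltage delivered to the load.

V_out ≈ 0.936 mV

The pot divides into 25.86 kΩ above the wiper and 29.04 kΩ below.
R_L loads the lower segment: effective lower R = 10.88 kΩ.
Then V_out = V_DC · 10.88/(25.86 + 10.88) = 0.9359 mV.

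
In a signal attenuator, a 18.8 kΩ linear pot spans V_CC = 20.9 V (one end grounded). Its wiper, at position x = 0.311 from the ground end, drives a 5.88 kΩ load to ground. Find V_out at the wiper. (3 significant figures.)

Split the track: R_lower = x·R_p = 5.847 kΩ, R_upper = (1−x)·R_p = 12.95 kΩ.
(x·R_p) ‖ R_L = 2.932 kΩ.
V_out = 20.9 × 2.932/(12.95 + 2.932) = 3.857 V.

V_out ≈ 3.86 V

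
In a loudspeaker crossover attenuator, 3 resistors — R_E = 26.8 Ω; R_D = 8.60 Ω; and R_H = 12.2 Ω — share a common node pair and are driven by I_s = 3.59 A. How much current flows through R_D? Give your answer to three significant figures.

ΣG = 1/26.8 + 1/8.60 + 1/12.2 = 0.2356.
By the current-divider rule, I = I_s · G_k/ΣG = 3.59 × 0.4936 = 1.772 A.

I ≈ 1.77 A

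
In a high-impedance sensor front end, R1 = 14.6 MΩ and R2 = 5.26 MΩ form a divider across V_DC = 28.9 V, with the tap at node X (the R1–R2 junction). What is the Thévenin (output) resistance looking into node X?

Looking into X with the source shorted: R_th = R1·R2/(R1+R2) = 14.60 × 5.26/19.86 = 3.867 MΩ.

R_th ≈ 3.87 MΩ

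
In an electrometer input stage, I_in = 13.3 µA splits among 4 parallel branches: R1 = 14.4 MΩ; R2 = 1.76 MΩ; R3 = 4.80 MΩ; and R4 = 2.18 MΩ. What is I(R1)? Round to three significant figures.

I ≈ 0.708 µA

Total conductance ΣG = 1/14.4 + 1/1.76 + 1/4.80 + 1/2.18 = 1.305 (units of 1/MΩ).
Current divider: I(R1) = I_in · G_k/ΣG = 13.3 × (0.06944/1.305) = 13.3 × 0.05323 = 0.7079 µA.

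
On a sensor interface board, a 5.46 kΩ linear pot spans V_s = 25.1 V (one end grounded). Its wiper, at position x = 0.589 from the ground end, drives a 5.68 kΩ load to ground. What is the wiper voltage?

V_out ≈ 12.0 V

Lower segment x·R_p = 3.216 kΩ; upper segment (1−x)·R_p = 2.244 kΩ.
R_L loads the lower segment: effective lower R = 2.053 kΩ.
V_out = 25.1 × 2.053/(2.244 + 2.053) = 11.99 V.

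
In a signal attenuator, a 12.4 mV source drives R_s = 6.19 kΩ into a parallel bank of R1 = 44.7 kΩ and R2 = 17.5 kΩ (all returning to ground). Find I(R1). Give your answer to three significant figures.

Equivalent of the parallel group: R_p = 12.58 kΩ.
V_A = 12.4 × 12.58/18.77 = 8.310 mV.
Branch current I = V_A/R1 = 8.310/44.7 = 0.1859 µA.

I ≈ 0.186 µA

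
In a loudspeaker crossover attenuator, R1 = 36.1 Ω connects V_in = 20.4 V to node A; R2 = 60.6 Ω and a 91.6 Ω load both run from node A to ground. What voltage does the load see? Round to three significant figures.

R2 ‖ R_L = (60.6 × 91.6)/(60.6 + 91.6) = 36.47 Ω.
Now apply the divider: V_out = 20.4 × 0.5026 = 10.25 V.

V_out ≈ 10.3 V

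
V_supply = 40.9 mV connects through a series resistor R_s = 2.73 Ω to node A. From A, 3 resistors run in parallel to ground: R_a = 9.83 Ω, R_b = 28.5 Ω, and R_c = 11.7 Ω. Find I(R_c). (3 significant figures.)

I ≈ 2.18 mA

Parallel bank: R_p = 1/(1/9.83 + 1/28.5 + 1/11.7) = 4.499 Ω.
Node voltage V_A = V_supply · R_p/(R_s + R_p) = 40.9 × 0.6223 = 25.45 mV.
Branch current I = V_A/R_c = 25.45/11.7 = 2.176 mA.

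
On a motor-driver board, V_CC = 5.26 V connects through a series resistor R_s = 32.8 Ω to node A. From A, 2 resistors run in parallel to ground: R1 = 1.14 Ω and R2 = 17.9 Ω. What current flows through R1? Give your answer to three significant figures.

I ≈ 0.146 A

Combine the parallel branches: R_p = (1/1.14 + 1/17.9)⁻¹ = 1.072 Ω.
V_A by voltage divider: V_A = 5.26 × 1.072/(32.8 + 1.072) = 0.1664 V.
Branch current I = V_A/R1 = 0.1664/1.14 = 0.1460 A.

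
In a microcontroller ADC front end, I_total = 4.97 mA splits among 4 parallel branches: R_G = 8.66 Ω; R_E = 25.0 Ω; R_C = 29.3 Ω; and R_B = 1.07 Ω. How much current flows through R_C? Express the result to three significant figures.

Conductances: ΣG = 1/8.66 + 1/25.0 + 1/29.3 + 1/1.07 = 1.124 (1/Ω).
By the current-divider rule, I = I_total · G_k/ΣG = 4.97 × 0.03036 = 0.1509 mA.

I ≈ 0.151 mA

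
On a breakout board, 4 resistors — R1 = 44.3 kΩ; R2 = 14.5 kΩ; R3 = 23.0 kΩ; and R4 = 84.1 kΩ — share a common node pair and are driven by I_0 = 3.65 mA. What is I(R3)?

Total conductance ΣG = 1/44.3 + 1/14.5 + 1/23.0 + 1/84.1 = 0.1469 (units of 1/kΩ).
By the current-divider rule, I = I_0 · G_k/ΣG = 3.65 × 0.2960 = 1.080 mA.

I ≈ 1.08 mA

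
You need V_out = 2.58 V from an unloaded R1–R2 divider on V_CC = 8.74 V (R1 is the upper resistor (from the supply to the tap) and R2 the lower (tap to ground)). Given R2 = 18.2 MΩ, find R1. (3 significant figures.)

R1 ≈ 43.5 MΩ

Required fraction k = V_out/V_CC = 0.2952.
Rearranging, R1 = R2·(1−k)/k = 18.2 × 2.388 = 43.45 MΩ.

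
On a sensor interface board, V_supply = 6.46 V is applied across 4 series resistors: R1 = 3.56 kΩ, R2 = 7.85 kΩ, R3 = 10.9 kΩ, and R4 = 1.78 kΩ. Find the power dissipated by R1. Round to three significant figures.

Series current I = V_supply/ΣR = 6.46/24.09 = 0.2682 mA.
P = I²R = 0.07191 × 3.56 = 0.2560 mW.

P ≈ 0.256 mW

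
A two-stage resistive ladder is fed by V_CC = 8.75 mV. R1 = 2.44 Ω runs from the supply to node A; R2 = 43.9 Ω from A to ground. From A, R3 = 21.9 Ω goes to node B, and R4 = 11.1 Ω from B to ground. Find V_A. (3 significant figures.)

The second stage (R3 + R4 = 33.00 Ω) loads node A in parallel with R2.
Effective lower resistance at A: R2 ‖ 33.00 = 18.84 Ω.
So V_A = 8.75 × 0.8853 = 7.747 mV.

V_A ≈ 7.75 mV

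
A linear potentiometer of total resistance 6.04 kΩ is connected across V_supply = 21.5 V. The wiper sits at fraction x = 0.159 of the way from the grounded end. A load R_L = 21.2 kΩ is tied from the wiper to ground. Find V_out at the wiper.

The pot divides into 5.080 kΩ above the wiper and 0.9604 kΩ below.
R_L loads the lower segment: effective lower R = 0.9187 kΩ.
Loaded-divider output: V_out = 21.5 × 0.1532 = 3.293 V.
(Unloaded: V_out = x·V_supply = 3.42 V.)

V_out ≈ 3.29 V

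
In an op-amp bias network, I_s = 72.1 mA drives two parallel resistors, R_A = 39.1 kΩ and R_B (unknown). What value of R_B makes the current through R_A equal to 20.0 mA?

In a two-way split, I_A/I_s = R_B/(R_A + R_B).
20.0/72.1 = R_B/(R_A + R_B) → R_B = R_A · (0.2774)/(1 − 0.2774) = 39.1 × 0.3839 = 15.01 kΩ.

R_B ≈ 15.0 kΩ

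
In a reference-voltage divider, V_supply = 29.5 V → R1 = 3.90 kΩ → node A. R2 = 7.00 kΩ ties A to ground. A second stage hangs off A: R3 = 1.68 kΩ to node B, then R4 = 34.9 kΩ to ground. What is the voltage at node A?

V_A ≈ 17.7 V

Looking into the second stage from A: R3 + R4 = 36.58 kΩ appears in parallel with R2.
R2 ‖ (R3+R4) = 5.876 kΩ.
V_A = 29.5 × 5.876/(3.90 + 5.876) = 17.73 V.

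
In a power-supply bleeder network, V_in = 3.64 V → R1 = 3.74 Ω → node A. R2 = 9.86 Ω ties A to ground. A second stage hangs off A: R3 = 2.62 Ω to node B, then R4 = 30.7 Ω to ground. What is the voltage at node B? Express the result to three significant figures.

V_B ≈ 2.25 V

Node A sees R2 in parallel with the series input of stage 2, R3 + R4 = 33.32 Ω.
R2 ‖ (R3+R4) = 7.609 Ω.
So V_A = 3.64 × 0.6704 = 2.440 V.
Then the unloaded second divider: V_B = V_A × R4/(R3+R4) = 2.440 × 0.9214 = 2.249 V.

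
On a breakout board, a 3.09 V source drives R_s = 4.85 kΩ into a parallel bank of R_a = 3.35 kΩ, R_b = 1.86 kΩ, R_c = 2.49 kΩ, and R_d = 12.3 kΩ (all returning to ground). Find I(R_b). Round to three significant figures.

I ≈ 0.225 mA

Combine the parallel branches: R_p = (1/3.35 + 1/1.86 + 1/2.49 + 1/12.3)⁻¹ = 0.7581 kΩ.
Node voltage V_A = V_CC · R_p/(R_s + R_p) = 3.09 × 0.1352 = 0.4177 V.
Branch current I = V_A/R_b = 0.4177/1.86 = 0.2246 mA.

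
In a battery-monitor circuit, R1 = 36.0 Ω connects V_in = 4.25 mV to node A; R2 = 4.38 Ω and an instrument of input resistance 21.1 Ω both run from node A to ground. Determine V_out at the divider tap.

V_out ≈ 0.389 mV

The load sits in parallel with R2, giving an effective lower resistance R2' = R2·R_L/(R2+R_L) = 3.627 Ω.
Now apply the divider: V_out = 4.25 × 0.09153 = 0.3890 mV.
(Unloaded it would be 0.461 mV; the load pulls it down.)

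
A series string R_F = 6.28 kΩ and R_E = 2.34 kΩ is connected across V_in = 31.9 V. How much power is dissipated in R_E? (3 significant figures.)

Series current I = V_in/ΣR = 31.9/8.620 = 3.701 mA.
V(R_E) = I·R = 8.660 V; P = V·I = 8.660 × 3.701 = 32.05 mW.

P ≈ 32.0 mW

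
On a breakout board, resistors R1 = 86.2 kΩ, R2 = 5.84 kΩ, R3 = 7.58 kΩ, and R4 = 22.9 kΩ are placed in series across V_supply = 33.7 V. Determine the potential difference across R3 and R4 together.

Series total: ΣR = 86.2 + 5.84 + 7.58 + 22.9 = 122.5 kΩ.
R_{R3..R4} = 7.58 + 22.9 = 30.48 kΩ.
Voltage divider: V = V_supply · (30.48 / 122.5) = 33.7 × 0.2488 = 8.384 V.

V ≈ 8.38 V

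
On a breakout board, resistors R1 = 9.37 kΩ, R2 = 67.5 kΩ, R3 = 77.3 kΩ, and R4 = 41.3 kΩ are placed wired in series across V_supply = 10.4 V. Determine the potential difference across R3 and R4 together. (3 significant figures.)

V ≈ 6.31 V

Series total: ΣR = 9.37 + 67.5 + 77.3 + 41.3 = 195.5 kΩ.
R_{R3..R4} = 77.3 + 41.3 = 118.6 kΩ.
By the voltage-divider rule, V = 10.4 × 118.6/195.5 = 6.310 V.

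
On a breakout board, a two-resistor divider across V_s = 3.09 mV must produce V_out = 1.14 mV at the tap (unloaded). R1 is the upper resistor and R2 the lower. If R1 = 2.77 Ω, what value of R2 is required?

The divider ratio is R2/(R1+R2) = 1.14/3.09 = 0.3689.
Rearranging, R2 = R1·k/(1−k) = 2.77 × 0.5846 = 1.619 Ω.

R2 ≈ 1.62 Ω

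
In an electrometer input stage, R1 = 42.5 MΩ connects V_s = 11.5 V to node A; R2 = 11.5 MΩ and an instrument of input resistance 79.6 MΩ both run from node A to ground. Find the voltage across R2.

R2 ‖ R_L = (11.5 × 79.6)/(11.5 + 79.6) = 10.05 MΩ.
Now apply the divider: V_out = 11.5 × 0.1912 = 2.199 V.

V_out ≈ 2.20 V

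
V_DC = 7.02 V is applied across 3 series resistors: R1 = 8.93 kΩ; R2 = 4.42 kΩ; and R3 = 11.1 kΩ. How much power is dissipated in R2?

Series current I = V_DC/ΣR = 7.02/24.45 = 0.2871 mA.
P = I²R = 0.08244 × 4.42 = 0.3644 mW.

P ≈ 0.364 mW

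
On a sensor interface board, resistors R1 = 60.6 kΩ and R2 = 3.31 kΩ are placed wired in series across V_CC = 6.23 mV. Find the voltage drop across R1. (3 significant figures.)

Total series resistance ΣR = 60.6 + 3.31 = 63.91 kΩ.
Voltage divider: V = V_CC · (60.60 / 63.91) = 6.23 × 0.9482 = 5.907 mV.

V ≈ 5.91 mV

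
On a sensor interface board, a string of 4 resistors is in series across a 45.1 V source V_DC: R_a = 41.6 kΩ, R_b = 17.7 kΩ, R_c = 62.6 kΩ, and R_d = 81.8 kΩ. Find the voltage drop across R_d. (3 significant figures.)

ΣR = 41.6 + 17.7 + 62.6 + 81.8 = 203.7 kΩ.
V = V_DC · R/ΣR = 45.1 × 0.4016 = 18.11 V.

V ≈ 18.1 V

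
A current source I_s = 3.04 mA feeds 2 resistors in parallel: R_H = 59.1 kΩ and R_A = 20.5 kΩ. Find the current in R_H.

With just two branches, the current splits inversely with resistance.
I(R_H) = 3.04 × 20.5/(59.1 + 20.5) = 3.04 × 0.2575 = 0.7829 mA.

I ≈ 0.783 mA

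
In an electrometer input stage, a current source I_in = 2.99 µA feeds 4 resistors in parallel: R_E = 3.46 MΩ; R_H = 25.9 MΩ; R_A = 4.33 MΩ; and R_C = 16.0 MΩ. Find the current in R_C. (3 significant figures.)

ΣG = 1/3.46 + 1/25.9 + 1/4.33 + 1/16.0 = 0.6211.
By the current-divider rule, I = I_in · G_k/ΣG = 2.99 × 0.1006 = 0.3009 µA.

I ≈ 0.301 µA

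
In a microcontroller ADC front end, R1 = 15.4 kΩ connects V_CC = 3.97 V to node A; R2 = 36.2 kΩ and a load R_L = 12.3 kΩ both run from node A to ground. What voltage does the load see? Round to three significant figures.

V_out ≈ 1.48 V

The load sits in parallel with R2, giving an effective lower resistance R2' = R2·R_L/(R2+R_L) = 9.181 kΩ.
Now apply the divider: V_out = 3.97 × 0.3735 = 1.483 V.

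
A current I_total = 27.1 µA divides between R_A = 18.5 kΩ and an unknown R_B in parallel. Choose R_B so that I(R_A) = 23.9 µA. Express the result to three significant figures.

R_B ≈ 138 kΩ

In a two-way split, I_A/I_total = R_B/(R_A + R_B).
With f = 0.8819, R_B = R_A · f/(1−f) = 18.5 × 7.469 = 138.2 kΩ.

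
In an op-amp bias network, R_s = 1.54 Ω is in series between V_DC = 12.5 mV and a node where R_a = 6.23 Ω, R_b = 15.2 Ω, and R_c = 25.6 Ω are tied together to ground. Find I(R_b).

Parallel bank: R_p = 1/(1/6.23 + 1/15.2 + 1/25.6) = 3.768 Ω.
V_A by voltage divider: V_A = 12.5 × 3.768/(1.54 + 3.768) = 8.874 mV.
Branch current I = V_A/R_b = 8.874/15.2 = 0.5838 mA.

I ≈ 0.584 mA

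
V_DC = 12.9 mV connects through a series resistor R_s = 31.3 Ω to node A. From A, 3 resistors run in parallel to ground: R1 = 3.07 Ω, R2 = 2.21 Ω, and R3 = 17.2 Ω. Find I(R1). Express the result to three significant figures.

I ≈ 0.155 mA

Combine the parallel branches: R_p = (1/3.07 + 1/2.21 + 1/17.2)⁻¹ = 1.196 Ω.
Node voltage V_A = V_DC · R_p/(R_s + R_p) = 12.9 × 0.03679 = 0.4746 mV.
Branch current I = V_A/R1 = 0.4746/3.07 = 0.1546 mA.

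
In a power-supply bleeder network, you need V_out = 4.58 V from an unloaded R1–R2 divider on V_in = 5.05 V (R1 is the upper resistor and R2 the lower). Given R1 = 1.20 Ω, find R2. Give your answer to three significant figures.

R2 ≈ 11.7 Ω

The divider ratio is R2/(R1+R2) = 4.58/5.05 = 0.9069.
So R2 = R1 · V_out/(V_in − V_out) = 1.20 × 4.58/(5.05 − 4.58) = 1.20 × 9.745 = 11.69 Ω.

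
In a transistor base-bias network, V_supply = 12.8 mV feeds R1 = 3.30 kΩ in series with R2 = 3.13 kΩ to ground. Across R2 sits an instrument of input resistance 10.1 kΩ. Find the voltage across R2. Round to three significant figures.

V_out ≈ 5.38 mV

The load sits in parallel with R2, giving an effective lower resistance R2' = R2·R_L/(R2+R_L) = 2.389 kΩ.
Now apply the divider: V_out = 12.8 × 0.4200 = 5.376 mV.
(Unloaded it would be 6.23 mV; the load pulls it down.)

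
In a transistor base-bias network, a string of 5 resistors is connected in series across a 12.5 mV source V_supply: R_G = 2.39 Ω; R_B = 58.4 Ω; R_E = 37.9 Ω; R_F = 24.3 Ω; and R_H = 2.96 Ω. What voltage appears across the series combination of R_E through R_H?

V ≈ 6.47 mV

ΣR = 2.39 + 58.4 + 37.9 + 24.3 + 2.96 = 126.0 Ω.
R_{R_E..R_H} = 37.9 + 24.3 + 2.96 = 65.16 Ω.
Voltage divider: V = V_supply · (65.16 / 126.0) = 12.5 × 0.5173 = 6.467 mV.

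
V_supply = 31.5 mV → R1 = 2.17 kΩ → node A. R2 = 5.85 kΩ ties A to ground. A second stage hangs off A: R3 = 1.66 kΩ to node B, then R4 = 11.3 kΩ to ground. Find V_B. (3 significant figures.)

V_B ≈ 17.9 mV

Looking into the second stage from A: R3 + R4 = 12.96 kΩ appears in parallel with R2.
Effective lower resistance at A: R2 ‖ 12.96 = 4.031 kΩ.
First divider: V_A = V_supply · 4.031/(2.17 + 4.031) = 20.48 mV.
Stage 2 is unloaded, so V_B = V_A · R4/(R3+R4) = 20.48 × 11.3/12.96 = 17.85 mV.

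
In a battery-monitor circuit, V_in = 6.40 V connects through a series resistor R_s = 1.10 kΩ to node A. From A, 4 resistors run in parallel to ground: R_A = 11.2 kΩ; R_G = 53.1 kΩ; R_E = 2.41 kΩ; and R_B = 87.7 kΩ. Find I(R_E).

Combine the parallel branches: R_p = (1/11.2 + 1/53.1 + 1/2.41 + 1/87.7)⁻¹ = 1.871 kΩ.
V_A by voltage divider: V_A = 6.40 × 1.871/(1.10 + 1.871) = 4.030 V.
Branch current I = V_A/R_E = 4.030/2.41 = 1.672 mA.

I ≈ 1.67 mA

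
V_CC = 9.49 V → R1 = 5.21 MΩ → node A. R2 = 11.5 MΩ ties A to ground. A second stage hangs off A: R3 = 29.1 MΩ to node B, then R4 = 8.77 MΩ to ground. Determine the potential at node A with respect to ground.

V_A ≈ 5.97 V

Looking into the second stage from A: R3 + R4 = 37.87 MΩ appears in parallel with R2.
R2 ‖ (R3+R4) = 8.821 MΩ.
First divider: V_A = V_CC · 8.821/(5.21 + 8.821) = 5.966 V.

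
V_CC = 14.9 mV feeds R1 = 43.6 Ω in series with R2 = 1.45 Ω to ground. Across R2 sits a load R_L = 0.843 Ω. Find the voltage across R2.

R2 ‖ R_L = (1.45 × 0.843)/(1.45 + 0.843) = 0.5331 Ω.
Now apply the divider: V_out = 14.9 × 0.01208 = 0.1800 mV.

V_out ≈ 0.180 mV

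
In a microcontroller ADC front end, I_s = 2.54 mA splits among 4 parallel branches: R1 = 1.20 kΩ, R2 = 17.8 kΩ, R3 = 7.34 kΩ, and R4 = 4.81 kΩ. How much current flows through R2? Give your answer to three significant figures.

I ≈ 0.116 mA

ΣG = 1/1.20 + 1/17.8 + 1/7.34 + 1/4.81 = 1.234.
By the current-divider rule, I = I_s · G_k/ΣG = 2.54 × 0.04554 = 0.1157 mA.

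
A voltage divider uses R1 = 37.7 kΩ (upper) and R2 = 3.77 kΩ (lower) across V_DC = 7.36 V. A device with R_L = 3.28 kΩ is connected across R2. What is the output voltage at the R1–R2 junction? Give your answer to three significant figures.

V_out ≈ 0.327 V

R2 ‖ R_L = (3.77 × 3.28)/(3.77 + 3.28) = 1.754 kΩ.
Now apply the divider: V_out = 7.36 × 0.04446 = 0.3272 V.
(Unloaded it would be 0.669 V; the load pulls it down.)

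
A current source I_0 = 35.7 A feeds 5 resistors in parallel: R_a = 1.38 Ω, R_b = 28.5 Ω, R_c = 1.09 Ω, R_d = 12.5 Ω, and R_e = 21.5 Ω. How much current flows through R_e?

Total conductance ΣG = 1/1.38 + 1/28.5 + 1/1.09 + 1/12.5 + 1/21.5 = 1.804 (units of 1/Ω).
Current divider: I(R_e) = I_0 · G_k/ΣG = 35.7 × (0.04651/1.804) = 35.7 × 0.02579 = 0.9206 A.

I ≈ 0.921 A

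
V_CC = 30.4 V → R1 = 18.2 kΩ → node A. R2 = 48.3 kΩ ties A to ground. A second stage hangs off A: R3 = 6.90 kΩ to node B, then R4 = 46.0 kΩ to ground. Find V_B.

The second stage (R3 + R4 = 52.90 kΩ) loads node A in parallel with R2.
Effective lower resistance at A: R2 ‖ 52.90 = 25.25 kΩ.
So V_A = 30.4 × 0.5811 = 17.67 V.
Stage 2 is unloaded, so V_B = V_A · R4/(R3+R4) = 17.67 × 46.0/52.90 = 15.36 V.

V_B ≈ 15.4 V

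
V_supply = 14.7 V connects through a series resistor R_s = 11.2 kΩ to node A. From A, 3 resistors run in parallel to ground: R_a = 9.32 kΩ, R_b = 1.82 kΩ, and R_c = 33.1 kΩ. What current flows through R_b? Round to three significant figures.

I ≈ 0.929 mA

Combine the parallel branches: R_p = (1/9.32 + 1/1.82 + 1/33.1)⁻¹ = 1.456 kΩ.
Node voltage V_A = V_supply · R_p/(R_s + R_p) = 14.7 × 0.1150 = 1.691 V.
Branch current I = V_A/R_b = 1.691/1.82 = 0.9290 mA.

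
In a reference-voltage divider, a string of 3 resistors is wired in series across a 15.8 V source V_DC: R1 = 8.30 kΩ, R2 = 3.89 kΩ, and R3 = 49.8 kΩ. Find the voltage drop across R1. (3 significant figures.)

Series total: ΣR = 8.30 + 3.89 + 49.8 = 61.99 kΩ.
By the voltage-divider rule, V = 15.8 × 8.300/61.99 = 2.116 V.

V ≈ 2.12 V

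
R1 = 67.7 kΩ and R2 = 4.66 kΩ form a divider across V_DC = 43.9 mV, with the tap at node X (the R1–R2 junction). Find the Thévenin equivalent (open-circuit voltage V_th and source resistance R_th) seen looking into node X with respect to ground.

With X open, the divider is unloaded: V_th = 43.9 × 4.66/72.36 = 2.827 mV.
With V_DC suppressed (replaced by a short), R_th = R1 ‖ R2 = (67.70 × 4.66)/(67.70 + 4.66) = 4.360 kΩ.

V_th ≈ 2.83 mV, R_th ≈ 4.36 kΩ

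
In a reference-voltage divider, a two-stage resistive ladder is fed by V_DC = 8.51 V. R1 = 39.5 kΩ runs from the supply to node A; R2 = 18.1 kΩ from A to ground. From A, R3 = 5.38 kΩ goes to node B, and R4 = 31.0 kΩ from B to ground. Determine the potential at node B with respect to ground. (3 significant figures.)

V_B ≈ 1.70 V

Looking into the second stage from A: R3 + R4 = 36.38 kΩ appears in parallel with R2.
R2 ‖ (R3+R4) = 12.09 kΩ.
V_A = 8.51 × 12.09/(39.5 + 12.09) = 1.994 V.
Stage 2 is unloaded, so V_B = V_A · R4/(R3+R4) = 1.994 × 31.0/36.38 = 1.699 V.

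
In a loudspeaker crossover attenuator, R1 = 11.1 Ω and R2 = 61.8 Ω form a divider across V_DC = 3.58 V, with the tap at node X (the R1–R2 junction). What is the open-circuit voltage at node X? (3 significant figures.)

Open-circuit (no load on X): V_th = V_DC · R2/(R1 + R2) = 3.58 × 61.8/(11.10 + 61.8) = 3.035 V.

V_th ≈ 3.03 V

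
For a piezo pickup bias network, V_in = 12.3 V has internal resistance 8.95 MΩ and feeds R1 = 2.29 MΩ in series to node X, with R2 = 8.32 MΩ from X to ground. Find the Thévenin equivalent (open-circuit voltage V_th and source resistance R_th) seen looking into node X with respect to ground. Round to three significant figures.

R1' = 8.95 + 2.29 = 11.24 MΩ (source resistance + R1).
V_th is the unloaded tap voltage: V_in · R2/(R1'+R2) = 12.3 × 0.4254 = 5.232 V.
With V_in suppressed (replaced by a short), R_th = R1' ‖ R2 = (11.24 × 8.32)/(11.24 + 8.32) = 4.781 MΩ.

V_th ≈ 5.23 V, R_th ≈ 4.78 MΩ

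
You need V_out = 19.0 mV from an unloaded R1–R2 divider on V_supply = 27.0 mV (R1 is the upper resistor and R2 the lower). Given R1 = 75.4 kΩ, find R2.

R2 ≈ 179 kΩ

Required fraction k = V_out/V_supply = 0.7037.
Rearranging, R2 = R1·k/(1−k) = 75.4 × 2.375 = 179.1 kΩ.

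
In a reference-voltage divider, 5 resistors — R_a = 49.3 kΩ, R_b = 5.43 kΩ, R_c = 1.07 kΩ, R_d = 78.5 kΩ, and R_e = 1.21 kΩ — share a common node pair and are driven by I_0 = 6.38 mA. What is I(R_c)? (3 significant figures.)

Conductances: ΣG = 1/49.3 + 1/5.43 + 1/1.07 + 1/78.5 + 1/1.21 = 1.978 (1/kΩ).
Current divider: I(R_c) = I_0 · G_k/ΣG = 6.38 × (0.9346/1.978) = 6.38 × 0.4724 = 3.014 mA.

I ≈ 3.01 mA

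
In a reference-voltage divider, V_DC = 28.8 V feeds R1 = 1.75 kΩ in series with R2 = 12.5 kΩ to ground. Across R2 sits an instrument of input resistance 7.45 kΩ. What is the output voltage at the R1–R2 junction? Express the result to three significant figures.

V_out ≈ 20.9 V

First combine the lower leg with the load: R2 ‖ R_L = 4.668 kΩ.
Now apply the divider: V_out = 28.8 × 0.7273 = 20.95 V.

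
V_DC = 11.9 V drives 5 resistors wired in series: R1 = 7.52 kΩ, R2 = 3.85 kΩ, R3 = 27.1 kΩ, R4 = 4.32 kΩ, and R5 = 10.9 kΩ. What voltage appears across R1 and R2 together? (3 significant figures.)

Total series resistance ΣR = 7.52 + 3.85 + 27.1 + 4.32 + 10.9 = 53.69 kΩ.
R_{R1..R2} = 7.52 + 3.85 = 11.37 kΩ.
By the voltage-divider rule, V = 11.9 × 11.37/53.69 = 2.520 V.

V ≈ 2.52 V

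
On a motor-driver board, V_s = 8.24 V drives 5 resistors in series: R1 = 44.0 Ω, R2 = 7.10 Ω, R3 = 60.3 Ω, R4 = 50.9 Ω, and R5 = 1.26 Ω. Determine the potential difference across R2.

Series total: ΣR = 44.0 + 7.10 + 60.3 + 50.9 + 1.26 = 163.6 Ω.
By the voltage-divider rule, V = 8.24 × 7.100/163.6 = 0.3577 V.

V ≈ 0.358 V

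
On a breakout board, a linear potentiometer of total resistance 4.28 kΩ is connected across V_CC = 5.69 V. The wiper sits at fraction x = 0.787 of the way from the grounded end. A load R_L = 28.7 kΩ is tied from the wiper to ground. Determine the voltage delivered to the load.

Lower segment x·R_p = 3.368 kΩ; upper segment (1−x)·R_p = 0.9116 kΩ.
(x·R_p) ‖ R_L = 3.015 kΩ.
V_out = 5.69 × 3.015/(0.9116 + 3.015) = 4.369 V.

V_out ≈ 4.37 V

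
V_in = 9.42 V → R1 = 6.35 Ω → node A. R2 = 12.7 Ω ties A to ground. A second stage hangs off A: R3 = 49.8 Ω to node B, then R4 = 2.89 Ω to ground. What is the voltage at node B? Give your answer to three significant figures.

The second stage (R3 + R4 = 52.69 Ω) loads node A in parallel with R2.
Effective lower resistance at A: R2 ‖ 52.69 = 10.23 Ω.
So V_A = 9.42 × 0.6171 = 5.813 V.
Stage 2 is unloaded, so V_B = V_A · R4/(R3+R4) = 5.813 × 2.89/52.69 = 0.3188 V.

V_B ≈ 0.319 V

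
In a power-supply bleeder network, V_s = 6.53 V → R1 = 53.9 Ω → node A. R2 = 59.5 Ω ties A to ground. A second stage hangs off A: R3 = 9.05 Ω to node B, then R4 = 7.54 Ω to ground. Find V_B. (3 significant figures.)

V_B ≈ 0.576 V

Node A sees R2 in parallel with the series input of stage 2, R3 + R4 = 16.59 Ω.
Effective lower resistance at A: R2 ‖ 16.59 = 12.97 Ω.
First divider: V_A = V_s · 12.97/(53.9 + 12.97) = 1.267 V.
Stage 2 is unloaded, so V_B = V_A · R4/(R3+R4) = 1.267 × 7.54/16.59 = 0.5757 V.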